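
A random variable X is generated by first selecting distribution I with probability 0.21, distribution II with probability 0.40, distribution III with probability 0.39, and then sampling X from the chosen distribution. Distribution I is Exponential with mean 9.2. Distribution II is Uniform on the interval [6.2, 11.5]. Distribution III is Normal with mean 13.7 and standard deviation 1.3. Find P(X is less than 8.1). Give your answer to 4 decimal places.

0.2663

Conditional on each component, P(X < 8.1): I: 0.585397; II: 0.358491; III: 8.24833e-06.
By total probability, P(X < 8.1) = 0.21·0.585397 + 0.4·0.358491 + 0.39·8.24833e-06 = 0.266333.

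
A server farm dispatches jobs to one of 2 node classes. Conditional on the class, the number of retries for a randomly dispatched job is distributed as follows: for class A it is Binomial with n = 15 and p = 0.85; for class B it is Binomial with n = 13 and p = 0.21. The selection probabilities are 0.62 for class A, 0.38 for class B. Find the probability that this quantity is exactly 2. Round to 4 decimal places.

0.0978

Conditional on each class, P(X = 2): A: 1.47643e-09; B: 0.257295.
By total probability, P(X = 2) = 0.62·1.47643e-09 + 0.38·0.257295 = 0.0977721.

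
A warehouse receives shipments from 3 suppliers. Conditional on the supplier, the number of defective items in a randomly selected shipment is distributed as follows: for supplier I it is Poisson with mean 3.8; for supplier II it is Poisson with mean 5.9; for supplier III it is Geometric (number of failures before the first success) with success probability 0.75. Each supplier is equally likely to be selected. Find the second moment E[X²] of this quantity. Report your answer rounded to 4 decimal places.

19.8352

For each component E[X²] = Var + (mean)², giving I: 18.24; II: 40.71; III: 0.555556.
Overall E[X²] = 0.333333·18.24 + 0.333333·40.71 + 0.333333·0.555556 = 19.8352.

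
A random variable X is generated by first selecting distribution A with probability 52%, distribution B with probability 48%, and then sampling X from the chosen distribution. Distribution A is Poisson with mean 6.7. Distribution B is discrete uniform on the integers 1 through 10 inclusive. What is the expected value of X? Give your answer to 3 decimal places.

6.124

Component means — A: 6.7; B: 5.5.
E[X] = 0.52·6.7 + 0.48·5.5 = 6.124.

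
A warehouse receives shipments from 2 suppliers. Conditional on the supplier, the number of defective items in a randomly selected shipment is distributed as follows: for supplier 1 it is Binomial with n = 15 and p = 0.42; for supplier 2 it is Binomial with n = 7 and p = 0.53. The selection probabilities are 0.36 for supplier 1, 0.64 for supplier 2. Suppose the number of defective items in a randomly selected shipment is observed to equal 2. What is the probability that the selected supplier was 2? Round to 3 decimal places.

Likelihoods P(X=2 | ·): 1: 0.0155687; 2: 0.135288.
Posterior ∝ prior × likelihood. Numerator for 2: 0.64·0.135288 = 0.0865845.
Normalizing constant: 0.36·0.0155687 + 0.64·0.135288 = 0.0921893.
P(2 | observation) = 0.0865845 / 0.0921893 = 0.939204.

0.939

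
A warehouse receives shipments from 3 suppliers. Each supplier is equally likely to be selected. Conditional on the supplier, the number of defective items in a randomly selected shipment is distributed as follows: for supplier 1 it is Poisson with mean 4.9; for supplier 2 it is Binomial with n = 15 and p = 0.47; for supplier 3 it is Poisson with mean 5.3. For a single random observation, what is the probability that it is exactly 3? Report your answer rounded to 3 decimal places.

0.098

Conditional on each supplier, P(X = 3): 1: 0.146014; 2: 0.0232068; 3: 0.123856.
By total probability, P(X = 3) = 0.333333·0.146014 + 0.333333·0.0232068 + 0.333333·0.123856 = 0.0976921.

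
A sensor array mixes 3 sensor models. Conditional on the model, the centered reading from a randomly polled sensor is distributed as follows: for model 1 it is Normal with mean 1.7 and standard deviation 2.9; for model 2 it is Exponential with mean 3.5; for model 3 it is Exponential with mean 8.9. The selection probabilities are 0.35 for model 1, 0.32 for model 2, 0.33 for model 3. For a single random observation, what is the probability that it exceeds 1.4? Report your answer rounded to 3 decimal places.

0.686

Conditional on each model, P(X > 1.4): 1: 0.541196; 2: 0.67032; 3: 0.854445.
By total probability, P(X > 1.4) = 0.35·0.541196 + 0.32·0.67032 + 0.33·0.854445 = 0.685888.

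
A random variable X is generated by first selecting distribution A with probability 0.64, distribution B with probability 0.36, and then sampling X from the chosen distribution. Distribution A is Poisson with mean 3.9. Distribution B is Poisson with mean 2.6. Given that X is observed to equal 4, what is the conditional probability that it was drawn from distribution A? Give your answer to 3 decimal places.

0.710

Likelihoods P(X=4 | ·): A: 0.195119; B: 0.141422.
Posterior ∝ prior × likelihood. Numerator for A: 0.64·0.195119 = 0.124876.
Normalizing constant: 0.64·0.195119 + 0.36·0.141422 = 0.175788.
P(A | observation) = 0.124876 / 0.175788 = 0.710379.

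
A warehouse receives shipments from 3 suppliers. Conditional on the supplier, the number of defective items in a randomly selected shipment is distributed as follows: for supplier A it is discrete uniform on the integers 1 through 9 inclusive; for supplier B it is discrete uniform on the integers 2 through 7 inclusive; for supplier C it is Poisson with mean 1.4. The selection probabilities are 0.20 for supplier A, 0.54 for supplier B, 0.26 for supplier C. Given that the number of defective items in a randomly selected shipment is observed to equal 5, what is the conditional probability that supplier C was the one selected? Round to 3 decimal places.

0.025

Likelihoods P(X=5 | ·): A: 0.111111; B: 0.166667; C: 0.0110521.
Posterior ∝ prior × likelihood. Numerator for C: 0.26·0.0110521 = 0.00287356.
Normalizing constant: 0.2·0.111111 + 0.54·0.166667 + 0.26·0.0110521 = 0.115096.
P(C | observation) = 0.00287356 / 0.115096 = 0.0249667.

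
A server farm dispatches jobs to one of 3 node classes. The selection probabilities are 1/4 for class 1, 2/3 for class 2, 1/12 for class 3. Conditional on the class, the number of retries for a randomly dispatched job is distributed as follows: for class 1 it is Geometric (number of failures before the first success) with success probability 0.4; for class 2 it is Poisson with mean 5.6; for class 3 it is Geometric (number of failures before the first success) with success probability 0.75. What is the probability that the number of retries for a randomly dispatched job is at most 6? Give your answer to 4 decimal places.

Conditional on each class, P(X ≤ 6): 1: 0.972006; 2: 0.670258; 3: 0.999939.
By total probability, P(X ≤ 6) = 0.25·0.972006 + 0.666667·0.670258 + 0.0833333·0.999939 = 0.773168.

0.7732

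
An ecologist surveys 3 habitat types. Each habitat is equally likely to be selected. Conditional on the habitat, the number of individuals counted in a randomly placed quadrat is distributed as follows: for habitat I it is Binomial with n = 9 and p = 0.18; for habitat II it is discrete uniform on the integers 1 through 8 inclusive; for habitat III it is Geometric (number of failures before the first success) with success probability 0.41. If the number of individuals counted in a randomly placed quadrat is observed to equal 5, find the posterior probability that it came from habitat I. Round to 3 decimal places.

0.065

Likelihoods P(X=5 | ·): I: 0.0107644; II: 0.125; III: 0.0293119.
Posterior ∝ prior × likelihood. Numerator for I: 0.333333·0.0107644 = 0.00358812.
Normalizing constant: 0.333333·0.0107644 + 0.333333·0.125 + 0.333333·0.0293119 = 0.0550254.
P(I | observation) = 0.00358812 / 0.0550254 = 0.0652084.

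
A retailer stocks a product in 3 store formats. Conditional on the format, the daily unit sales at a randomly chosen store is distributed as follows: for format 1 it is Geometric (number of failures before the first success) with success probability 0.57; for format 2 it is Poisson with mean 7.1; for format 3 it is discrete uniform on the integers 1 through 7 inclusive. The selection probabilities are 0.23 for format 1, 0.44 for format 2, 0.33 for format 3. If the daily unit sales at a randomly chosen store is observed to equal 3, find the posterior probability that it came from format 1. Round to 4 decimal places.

0.1316

Likelihoods P(X=3 | ·): 1: 0.045319; 2: 0.049219; 3: 0.142857.
Posterior ∝ prior × likelihood. Numerator for 1: 0.23·0.045319 = 0.0104234.
Normalizing constant: 0.23·0.045319 + 0.44·0.049219 + 0.33·0.142857 = 0.0792226.
P(1 | observation) = 0.0104234 / 0.0792226 = 0.131571.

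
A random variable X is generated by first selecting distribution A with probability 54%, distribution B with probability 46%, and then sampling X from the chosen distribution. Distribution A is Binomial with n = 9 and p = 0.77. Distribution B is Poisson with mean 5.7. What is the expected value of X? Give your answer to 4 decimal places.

Component means — A: 6.93; B: 5.7.
E[X] = 0.54·6.93 + 0.46·5.7 = 6.3642.

6.3642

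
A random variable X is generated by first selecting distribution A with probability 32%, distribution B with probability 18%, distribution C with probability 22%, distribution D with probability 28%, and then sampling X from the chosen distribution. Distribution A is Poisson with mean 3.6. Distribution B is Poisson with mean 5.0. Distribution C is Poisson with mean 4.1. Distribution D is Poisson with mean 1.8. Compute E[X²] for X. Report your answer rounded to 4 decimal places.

16.7106

For each component E[X²] = Var + (mean)², giving A: 16.56; B: 30; C: 20.91; D: 5.04.
Overall E[X²] = 0.32·16.56 + 0.18·30 + 0.22·20.91 + 0.28·5.04 = 16.7106.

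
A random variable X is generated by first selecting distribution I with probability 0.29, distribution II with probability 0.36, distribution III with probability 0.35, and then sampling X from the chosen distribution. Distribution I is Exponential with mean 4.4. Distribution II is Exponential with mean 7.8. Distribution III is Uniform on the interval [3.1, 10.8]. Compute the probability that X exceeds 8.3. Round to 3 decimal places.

Conditional on each component, P(X > 8.3): I: 0.151622; II: 0.345037; III: 0.324675.
By total probability, P(X > 8.3) = 0.29·0.151622 + 0.36·0.345037 + 0.35·0.324675 = 0.28182.

0.282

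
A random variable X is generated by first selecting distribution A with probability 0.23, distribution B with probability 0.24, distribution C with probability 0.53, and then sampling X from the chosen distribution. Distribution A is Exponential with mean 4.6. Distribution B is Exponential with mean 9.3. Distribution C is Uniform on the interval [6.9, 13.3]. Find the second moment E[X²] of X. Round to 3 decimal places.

107.123

For each component E[X²] = Var + (mean)², giving A: 42.32; B: 172.98; C: 105.423.
Overall E[X²] = 0.23·42.32 + 0.24·172.98 + 0.53·105.423 = 107.123.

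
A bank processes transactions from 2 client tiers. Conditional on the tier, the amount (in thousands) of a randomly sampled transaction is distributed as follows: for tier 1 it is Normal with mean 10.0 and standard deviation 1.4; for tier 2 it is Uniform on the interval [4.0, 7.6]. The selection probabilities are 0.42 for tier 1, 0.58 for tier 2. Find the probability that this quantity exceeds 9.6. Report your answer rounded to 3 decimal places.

Conditional on each tier, P(X > 9.6): 1: 0.612452; 2: 0.
By total probability, P(X > 9.6) = 0.42·0.612452 + 0.58·0 = 0.25723.

0.257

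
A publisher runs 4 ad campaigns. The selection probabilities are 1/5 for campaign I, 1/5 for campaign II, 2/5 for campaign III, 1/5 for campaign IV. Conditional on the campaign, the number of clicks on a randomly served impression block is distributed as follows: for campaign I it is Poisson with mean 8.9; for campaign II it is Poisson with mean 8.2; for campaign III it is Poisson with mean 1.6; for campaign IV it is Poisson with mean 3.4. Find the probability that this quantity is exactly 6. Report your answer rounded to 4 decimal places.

0.0582

Conditional on each campaign, P(X = 6): I: 0.0941427; II: 0.115967; III: 0.00470453; IV: 0.0716044.
By total probability, P(X = 6) = 0.2·0.0941427 + 0.2·0.115967 + 0.4·0.00470453 + 0.2·0.0716044 = 0.0582247.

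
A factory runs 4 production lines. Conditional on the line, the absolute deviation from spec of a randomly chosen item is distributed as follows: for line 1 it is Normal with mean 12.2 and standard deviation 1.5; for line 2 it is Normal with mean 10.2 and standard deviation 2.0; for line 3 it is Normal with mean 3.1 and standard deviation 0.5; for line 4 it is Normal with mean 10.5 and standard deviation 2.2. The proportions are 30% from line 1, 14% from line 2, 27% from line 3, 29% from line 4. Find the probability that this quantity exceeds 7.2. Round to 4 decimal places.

Conditional on each line, P(X > 7.2): 1: 0.999571; 2: 0.933193; 3: 1.11022e-16; 4: 0.933193.
By total probability, P(X > 7.2) = 0.3·0.999571 + 0.14·0.933193 + 0.27·1.11022e-16 + 0.29·0.933193 = 0.701144.

0.7011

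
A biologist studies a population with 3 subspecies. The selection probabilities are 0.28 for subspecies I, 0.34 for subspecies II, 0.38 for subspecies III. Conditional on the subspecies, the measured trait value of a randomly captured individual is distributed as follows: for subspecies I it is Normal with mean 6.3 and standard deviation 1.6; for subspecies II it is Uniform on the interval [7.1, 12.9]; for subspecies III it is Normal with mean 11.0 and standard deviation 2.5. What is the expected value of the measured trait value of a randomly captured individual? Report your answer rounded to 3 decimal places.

9.344

Component means — I: 6.3; II: 10; III: 11.
E[X] = 0.28·6.3 + 0.34·10 + 0.38·11 = 9.344.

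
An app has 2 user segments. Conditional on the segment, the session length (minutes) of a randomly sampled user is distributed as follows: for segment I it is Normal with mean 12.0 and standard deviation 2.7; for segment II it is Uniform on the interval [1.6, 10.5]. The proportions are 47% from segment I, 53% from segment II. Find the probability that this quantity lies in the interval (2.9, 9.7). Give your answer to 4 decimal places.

Conditional on each segment, P(2.9 < X < 9.7): I: 0.196773; II: 0.764045.
By total probability, P(2.9 < X < 9.7) = 0.47·0.196773 + 0.53·0.764045 = 0.497427.

0.4974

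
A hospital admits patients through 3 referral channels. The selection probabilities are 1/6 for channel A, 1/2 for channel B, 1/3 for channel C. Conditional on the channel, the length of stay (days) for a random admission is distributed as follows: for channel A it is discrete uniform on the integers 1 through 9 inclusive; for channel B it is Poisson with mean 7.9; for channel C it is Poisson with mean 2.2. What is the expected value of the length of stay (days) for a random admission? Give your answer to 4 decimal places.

Component means — A: 5; B: 7.9; C: 2.2.
E[X] = 0.166667·5 + 0.5·7.9 + 0.333333·2.2 = 5.51667.

5.5167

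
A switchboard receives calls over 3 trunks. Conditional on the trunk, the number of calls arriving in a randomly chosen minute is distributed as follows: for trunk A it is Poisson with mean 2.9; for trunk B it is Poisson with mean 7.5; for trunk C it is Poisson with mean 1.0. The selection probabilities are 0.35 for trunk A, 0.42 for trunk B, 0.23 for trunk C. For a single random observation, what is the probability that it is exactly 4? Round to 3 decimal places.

Conditional on each trunk, P(X = 4): A: 0.162154; B: 0.0729164; C: 0.0153283.
By total probability, P(X = 4) = 0.35·0.162154 + 0.42·0.0729164 + 0.23·0.0153283 = 0.0909042.

0.091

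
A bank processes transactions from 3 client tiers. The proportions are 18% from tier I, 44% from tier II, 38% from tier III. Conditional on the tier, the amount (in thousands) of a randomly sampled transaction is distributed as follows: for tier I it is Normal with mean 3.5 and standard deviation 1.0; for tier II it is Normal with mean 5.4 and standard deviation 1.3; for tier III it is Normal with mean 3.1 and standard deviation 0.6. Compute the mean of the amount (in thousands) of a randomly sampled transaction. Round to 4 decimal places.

4.1840

Component means — I: 3.5; II: 5.4; III: 3.1.
E[X] = 0.18·3.5 + 0.44·5.4 + 0.38·3.1 = 4.184.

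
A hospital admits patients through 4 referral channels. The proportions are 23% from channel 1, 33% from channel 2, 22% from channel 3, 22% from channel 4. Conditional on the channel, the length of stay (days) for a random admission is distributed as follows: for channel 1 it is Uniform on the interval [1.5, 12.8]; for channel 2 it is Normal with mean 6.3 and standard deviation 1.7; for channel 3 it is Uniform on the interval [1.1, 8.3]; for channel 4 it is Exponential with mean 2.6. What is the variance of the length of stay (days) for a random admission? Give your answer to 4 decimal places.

8.6380

Per component, 1: μ=7.15, E[X²]=61.7633; 2: μ=6.3, E[X²]=42.58; 3: μ=4.7, E[X²]=26.41; 4: μ=2.6, E[X²]=13.52.
E[X] = 0.23·7.15 + 0.33·6.3 + 0.22·4.7 + 0.22·2.6 = 5.3295.
E[X²] = 0.23·61.7633 + 0.33·42.58 + 0.22·26.41 + 0.22·13.52 = 37.0416.
Var(X) = E[X²] − (E[X])² = 37.0416 − 28.4036 = 8.638.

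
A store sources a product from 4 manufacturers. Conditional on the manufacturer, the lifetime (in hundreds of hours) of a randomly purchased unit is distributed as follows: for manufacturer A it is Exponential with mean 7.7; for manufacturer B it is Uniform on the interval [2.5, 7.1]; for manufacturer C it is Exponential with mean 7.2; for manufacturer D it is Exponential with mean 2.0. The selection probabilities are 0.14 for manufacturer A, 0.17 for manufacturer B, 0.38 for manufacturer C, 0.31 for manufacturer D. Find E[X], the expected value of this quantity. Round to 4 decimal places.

Component means — A: 7.7; B: 4.8; C: 7.2; D: 2.
E[X] = 0.14·7.7 + 0.17·4.8 + 0.38·7.2 + 0.31·2 = 5.25.

5.2500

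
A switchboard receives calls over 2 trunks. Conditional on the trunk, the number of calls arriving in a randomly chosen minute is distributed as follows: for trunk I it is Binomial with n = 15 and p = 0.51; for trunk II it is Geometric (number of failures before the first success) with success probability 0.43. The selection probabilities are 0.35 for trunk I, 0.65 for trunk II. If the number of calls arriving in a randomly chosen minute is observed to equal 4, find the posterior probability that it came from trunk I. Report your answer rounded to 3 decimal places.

0.300

Likelihoods P(X=4 | ·): I: 0.0361052; II: 0.0453908.
Posterior ∝ prior × likelihood. Numerator for I: 0.35·0.0361052 = 0.0126368.
Normalizing constant: 0.35·0.0361052 + 0.65·0.0453908 = 0.0421409.
P(I | observation) = 0.0126368 / 0.0421409 = 0.299871.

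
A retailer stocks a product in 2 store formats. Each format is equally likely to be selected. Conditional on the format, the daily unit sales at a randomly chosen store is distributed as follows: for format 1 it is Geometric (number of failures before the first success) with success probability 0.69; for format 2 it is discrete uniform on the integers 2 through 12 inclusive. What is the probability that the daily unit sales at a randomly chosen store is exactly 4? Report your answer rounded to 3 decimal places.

0.049

Conditional on each format, P(X = 4): 1: 0.00637229; 2: 0.0909091.
By total probability, P(X = 4) = 0.5·0.00637229 + 0.5·0.0909091 = 0.0486407.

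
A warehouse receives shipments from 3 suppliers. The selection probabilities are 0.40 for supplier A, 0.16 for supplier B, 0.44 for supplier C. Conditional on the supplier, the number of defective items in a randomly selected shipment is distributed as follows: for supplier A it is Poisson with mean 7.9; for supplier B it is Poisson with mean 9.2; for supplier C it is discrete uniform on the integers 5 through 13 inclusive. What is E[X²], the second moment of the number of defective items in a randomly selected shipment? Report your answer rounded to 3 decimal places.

For each component E[X²] = Var + (mean)², giving A: 70.31; B: 93.84; C: 87.6667.
Overall E[X²] = 0.4·70.31 + 0.16·93.84 + 0.44·87.6667 = 81.7117.

81.712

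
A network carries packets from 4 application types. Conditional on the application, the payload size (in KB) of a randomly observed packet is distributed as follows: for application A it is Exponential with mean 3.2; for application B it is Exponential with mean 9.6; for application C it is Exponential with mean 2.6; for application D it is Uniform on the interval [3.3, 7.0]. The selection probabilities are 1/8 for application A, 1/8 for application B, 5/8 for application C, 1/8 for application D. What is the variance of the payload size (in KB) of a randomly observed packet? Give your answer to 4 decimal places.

Per component, A: μ=3.2, E[X²]=20.48; B: μ=9.6, E[X²]=184.32; C: μ=2.6, E[X²]=13.52; D: μ=5.15, E[X²]=27.6633.
E[X] = 0.125·3.2 + 0.125·9.6 + 0.625·2.6 + 0.125·5.15 = 3.86875.
E[X²] = 0.125·20.48 + 0.125·184.32 + 0.625·13.52 + 0.125·27.6633 = 37.5079.
Var(X) = E[X²] − (E[X])² = 37.5079 − 14.9672 = 22.5407.

22.5407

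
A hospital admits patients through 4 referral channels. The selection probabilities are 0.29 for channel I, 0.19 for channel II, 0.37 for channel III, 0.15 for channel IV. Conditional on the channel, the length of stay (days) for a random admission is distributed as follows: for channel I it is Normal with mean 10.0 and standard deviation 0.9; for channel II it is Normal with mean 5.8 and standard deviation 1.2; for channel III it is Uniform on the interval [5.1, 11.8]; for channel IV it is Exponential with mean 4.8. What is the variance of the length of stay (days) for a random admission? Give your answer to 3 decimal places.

9.016

Per component, I: μ=10, E[X²]=100.81; II: μ=5.8, E[X²]=35.08; III: μ=8.45, E[X²]=75.1433; IV: μ=4.8, E[X²]=46.08.
E[X] = 0.29·10 + 0.19·5.8 + 0.37·8.45 + 0.15·4.8 = 7.8485.
E[X²] = 0.29·100.81 + 0.19·35.08 + 0.37·75.1433 + 0.15·46.08 = 70.6151.
Var(X) = E[X²] − (E[X])² = 70.6151 − 61.599 = 9.01618.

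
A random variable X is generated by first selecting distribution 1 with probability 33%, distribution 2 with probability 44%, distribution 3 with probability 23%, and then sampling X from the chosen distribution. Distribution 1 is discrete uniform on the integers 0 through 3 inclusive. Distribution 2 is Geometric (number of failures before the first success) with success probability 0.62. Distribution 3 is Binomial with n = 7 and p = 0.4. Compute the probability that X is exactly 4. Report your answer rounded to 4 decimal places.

0.0502

Conditional on each component, P(X = 4): 1: 0; 2: 0.0129278; 3: 0.193536.
By total probability, P(X = 4) = 0.33·0 + 0.44·0.0129278 + 0.23·0.193536 = 0.0502015.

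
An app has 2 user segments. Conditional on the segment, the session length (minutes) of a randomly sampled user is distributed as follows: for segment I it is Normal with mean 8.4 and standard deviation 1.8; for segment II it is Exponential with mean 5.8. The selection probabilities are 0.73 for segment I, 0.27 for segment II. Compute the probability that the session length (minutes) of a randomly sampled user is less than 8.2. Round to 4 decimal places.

Conditional on each segment, P(X < 8.2): I: 0.455764; II: 0.756781.
By total probability, P(X < 8.2) = 0.73·0.455764 + 0.27·0.756781 = 0.537039.

0.5370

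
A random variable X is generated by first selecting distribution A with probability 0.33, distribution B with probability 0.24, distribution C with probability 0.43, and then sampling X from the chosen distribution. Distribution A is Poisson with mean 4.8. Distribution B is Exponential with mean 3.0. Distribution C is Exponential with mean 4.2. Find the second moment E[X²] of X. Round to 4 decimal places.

For each component E[X²] = Var + (mean)², giving A: 27.84; B: 18; C: 35.28.
Overall E[X²] = 0.33·27.84 + 0.24·18 + 0.43·35.28 = 28.6776.

28.6776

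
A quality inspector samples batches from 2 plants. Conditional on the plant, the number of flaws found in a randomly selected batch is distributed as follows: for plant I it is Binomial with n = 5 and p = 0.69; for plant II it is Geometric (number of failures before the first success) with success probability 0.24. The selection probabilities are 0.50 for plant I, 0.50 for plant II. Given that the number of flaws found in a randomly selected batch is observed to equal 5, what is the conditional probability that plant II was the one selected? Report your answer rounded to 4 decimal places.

Likelihoods P(X=5 | ·): I: 0.156403; II: 0.0608526.
Posterior ∝ prior × likelihood. Numerator for II: 0.5·0.0608526 = 0.0304263.
Normalizing constant: 0.5·0.156403 + 0.5·0.0608526 = 0.108628.
P(II | observation) = 0.0304263 / 0.108628 = 0.280097.

0.2801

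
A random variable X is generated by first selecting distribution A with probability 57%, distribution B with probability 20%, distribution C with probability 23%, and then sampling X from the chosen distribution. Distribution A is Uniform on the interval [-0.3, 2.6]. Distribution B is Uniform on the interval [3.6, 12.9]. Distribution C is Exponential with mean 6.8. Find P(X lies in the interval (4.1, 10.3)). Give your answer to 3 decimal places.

Conditional on each component, P(4.1 < X < 10.3): A: 0; B: 0.666667; C: 0.327327.
By total probability, P(4.1 < X < 10.3) = 0.57·0 + 0.2·0.666667 + 0.23·0.327327 = 0.208619.

0.209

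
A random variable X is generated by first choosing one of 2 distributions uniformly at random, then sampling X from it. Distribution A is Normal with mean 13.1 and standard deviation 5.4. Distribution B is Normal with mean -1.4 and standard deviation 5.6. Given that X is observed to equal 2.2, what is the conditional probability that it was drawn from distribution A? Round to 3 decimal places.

Likelihoods f(2.2 | ·): A: 0.00963314; B: 0.0579406.
Posterior ∝ prior × likelihood. Numerator for A: 0.5·0.00963314 = 0.00481657.
Normalizing constant: 0.5·0.00963314 + 0.5·0.0579406 = 0.0337868.
P(A | observation) = 0.00481657 / 0.0337868 = 0.142558.

0.143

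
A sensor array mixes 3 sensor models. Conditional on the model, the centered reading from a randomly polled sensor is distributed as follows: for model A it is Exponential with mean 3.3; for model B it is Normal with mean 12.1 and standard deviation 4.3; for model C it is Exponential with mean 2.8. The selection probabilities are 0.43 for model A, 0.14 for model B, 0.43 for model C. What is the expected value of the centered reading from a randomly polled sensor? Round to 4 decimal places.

4.3170

Component means — A: 3.3; B: 12.1; C: 2.8.
E[X] = 0.43·3.3 + 0.14·12.1 + 0.43·2.8 = 4.317.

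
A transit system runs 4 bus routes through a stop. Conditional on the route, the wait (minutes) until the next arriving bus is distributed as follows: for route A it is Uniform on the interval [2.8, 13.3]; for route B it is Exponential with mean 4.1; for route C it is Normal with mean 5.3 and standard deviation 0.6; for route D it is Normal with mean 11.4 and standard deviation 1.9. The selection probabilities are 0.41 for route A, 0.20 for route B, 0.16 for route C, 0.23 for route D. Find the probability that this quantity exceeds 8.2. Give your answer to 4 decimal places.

Conditional on each route, P(X > 8.2): A: 0.485714; B: 0.135335; C: 6.71328e-07; D: 0.95393.
By total probability, P(X > 8.2) = 0.41·0.485714 + 0.2·0.135335 + 0.16·6.71328e-07 + 0.23·0.95393 = 0.445614.

0.4456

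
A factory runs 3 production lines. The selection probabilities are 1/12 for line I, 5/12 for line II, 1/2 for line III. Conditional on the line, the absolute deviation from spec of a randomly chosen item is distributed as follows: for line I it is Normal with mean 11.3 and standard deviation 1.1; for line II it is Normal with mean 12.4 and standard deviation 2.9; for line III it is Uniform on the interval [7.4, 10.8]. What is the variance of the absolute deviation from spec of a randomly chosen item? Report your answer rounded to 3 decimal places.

Per component, I: μ=11.3, E[X²]=128.9; II: μ=12.4, E[X²]=162.17; III: μ=9.1, E[X²]=83.7733.
E[X] = 0.0833333·11.3 + 0.416667·12.4 + 0.5·9.1 = 10.6583.
E[X²] = 0.0833333·128.9 + 0.416667·162.17 + 0.5·83.7733 = 120.199.
Var(X) = E[X²] − (E[X])² = 120.199 − 113.6 = 6.5991.

6.599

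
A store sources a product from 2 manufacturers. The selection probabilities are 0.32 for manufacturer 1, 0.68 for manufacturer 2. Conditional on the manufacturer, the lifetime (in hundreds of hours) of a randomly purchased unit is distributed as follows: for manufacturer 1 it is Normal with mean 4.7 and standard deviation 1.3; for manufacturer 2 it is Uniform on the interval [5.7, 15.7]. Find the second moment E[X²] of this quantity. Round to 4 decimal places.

For each component E[X²] = Var + (mean)², giving 1: 23.78; 2: 122.823.
Overall E[X²] = 0.32·23.78 + 0.68·122.823 = 91.1295.

91.1295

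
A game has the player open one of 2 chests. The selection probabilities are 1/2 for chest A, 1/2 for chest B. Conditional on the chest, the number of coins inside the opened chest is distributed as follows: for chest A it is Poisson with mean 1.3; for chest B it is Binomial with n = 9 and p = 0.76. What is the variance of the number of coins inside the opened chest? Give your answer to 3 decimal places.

Per component, A: μ=1.3, E[X²]=2.99; B: μ=6.84, E[X²]=48.4272.
E[X] = 0.5·1.3 + 0.5·6.84 = 4.07.
E[X²] = 0.5·2.99 + 0.5·48.4272 = 25.7086.
Var(X) = E[X²] − (E[X])² = 25.7086 − 16.5649 = 9.1437.

9.144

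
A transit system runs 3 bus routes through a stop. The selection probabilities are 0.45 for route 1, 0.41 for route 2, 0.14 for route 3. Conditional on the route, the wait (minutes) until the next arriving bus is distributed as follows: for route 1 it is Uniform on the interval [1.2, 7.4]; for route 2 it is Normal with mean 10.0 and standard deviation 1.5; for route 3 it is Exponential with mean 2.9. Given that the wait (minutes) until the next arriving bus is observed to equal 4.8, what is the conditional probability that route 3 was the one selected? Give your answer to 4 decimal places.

Likelihoods f(4.8 | ·): 1: 0.16129; 2: 0.000653419; 3: 0.0658825.
Posterior ∝ prior × likelihood. Numerator for 3: 0.14·0.0658825 = 0.00922354.
Normalizing constant: 0.45·0.16129 + 0.41·0.000653419 + 0.14·0.0658825 = 0.0820721.
P(3 | observation) = 0.00922354 / 0.0820721 = 0.112383.

0.1124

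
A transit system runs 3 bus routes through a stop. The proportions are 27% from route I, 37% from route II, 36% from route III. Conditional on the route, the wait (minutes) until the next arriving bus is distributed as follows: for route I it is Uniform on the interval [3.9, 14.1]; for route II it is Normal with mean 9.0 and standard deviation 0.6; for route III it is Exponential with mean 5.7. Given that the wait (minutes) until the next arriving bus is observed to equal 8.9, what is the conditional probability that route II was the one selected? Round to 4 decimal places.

0.8593

Likelihoods f(8.9 | ·): I: 0.0980392; II: 0.655733; III: 0.0368143.
Posterior ∝ prior × likelihood. Numerator for II: 0.37·0.655733 = 0.242621.
Normalizing constant: 0.27·0.0980392 + 0.37·0.655733 + 0.36·0.0368143 = 0.282345.
P(II | observation) = 0.242621 / 0.282345 = 0.859308.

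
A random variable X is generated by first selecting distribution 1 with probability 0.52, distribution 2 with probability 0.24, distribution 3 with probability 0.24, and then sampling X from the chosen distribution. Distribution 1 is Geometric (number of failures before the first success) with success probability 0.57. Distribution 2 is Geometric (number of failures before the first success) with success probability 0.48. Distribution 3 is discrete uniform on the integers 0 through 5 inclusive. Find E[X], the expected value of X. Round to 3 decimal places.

1.252

Component means — 1: 0.754386; 2: 1.08333; 3: 2.5.
E[X] = 0.52·0.754386 + 0.24·1.08333 + 0.24·2.5 = 1.25228.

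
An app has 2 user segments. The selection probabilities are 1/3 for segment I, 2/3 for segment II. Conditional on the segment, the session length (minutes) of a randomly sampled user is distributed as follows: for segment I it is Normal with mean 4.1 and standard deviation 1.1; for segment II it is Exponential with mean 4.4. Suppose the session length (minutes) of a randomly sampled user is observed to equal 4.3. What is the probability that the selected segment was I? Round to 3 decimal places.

Likelihoods f(4.3 | ·): I: 0.356729; II: 0.0855309.
Posterior ∝ prior × likelihood. Numerator for I: 0.333333·0.356729 = 0.11891.
Normalizing constant: 0.333333·0.356729 + 0.666667·0.0855309 = 0.17593.
P(I | observation) = 0.11891 / 0.17593 = 0.675891.

0.676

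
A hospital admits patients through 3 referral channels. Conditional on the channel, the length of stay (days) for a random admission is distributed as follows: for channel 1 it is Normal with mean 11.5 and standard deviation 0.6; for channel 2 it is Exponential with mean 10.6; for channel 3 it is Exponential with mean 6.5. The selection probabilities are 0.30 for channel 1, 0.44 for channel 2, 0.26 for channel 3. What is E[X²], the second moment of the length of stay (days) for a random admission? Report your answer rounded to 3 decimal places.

160.630

For each component E[X²] = Var + (mean)², giving 1: 132.61; 2: 224.72; 3: 84.5.
Overall E[X²] = 0.3·132.61 + 0.44·224.72 + 0.26·84.5 = 160.63.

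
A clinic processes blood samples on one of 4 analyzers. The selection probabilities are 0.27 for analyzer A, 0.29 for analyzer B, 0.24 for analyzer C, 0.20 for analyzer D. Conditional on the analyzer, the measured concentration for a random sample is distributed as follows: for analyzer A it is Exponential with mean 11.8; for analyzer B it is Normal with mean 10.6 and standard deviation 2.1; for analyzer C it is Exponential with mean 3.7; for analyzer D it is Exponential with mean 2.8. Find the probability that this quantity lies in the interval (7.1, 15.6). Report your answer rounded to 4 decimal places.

0.3963

Conditional on each analyzer, P(7.1 < X < 15.6): A: 0.28129; B: 0.943576; C: 0.132011; D: 0.0754001.
By total probability, P(7.1 < X < 15.6) = 0.27·0.28129 + 0.29·0.943576 + 0.24·0.132011 + 0.2·0.0754001 = 0.396348.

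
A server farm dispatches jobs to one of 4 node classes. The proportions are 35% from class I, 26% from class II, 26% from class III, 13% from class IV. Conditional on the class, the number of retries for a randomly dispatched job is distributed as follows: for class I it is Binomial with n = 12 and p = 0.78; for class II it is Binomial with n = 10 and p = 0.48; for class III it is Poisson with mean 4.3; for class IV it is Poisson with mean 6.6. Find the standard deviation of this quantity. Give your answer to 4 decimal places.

Per component, I: μ=9.36, E[X²]=89.6688; II: μ=4.8, E[X²]=25.536; III: μ=4.3, E[X²]=22.79; IV: μ=6.6, E[X²]=50.16.
E[X] = 0.35·9.36 + 0.26·4.8 + 0.26·4.3 + 0.13·6.6 = 6.5.
E[X²] = 0.35·89.6688 + 0.26·25.536 + 0.26·22.79 + 0.13·50.16 = 50.4696.
Var(X) = E[X²] − (E[X])² = 50.4696 − 42.25 = 8.21964.
SD(X) = √8.21964 = 2.86699.

2.8670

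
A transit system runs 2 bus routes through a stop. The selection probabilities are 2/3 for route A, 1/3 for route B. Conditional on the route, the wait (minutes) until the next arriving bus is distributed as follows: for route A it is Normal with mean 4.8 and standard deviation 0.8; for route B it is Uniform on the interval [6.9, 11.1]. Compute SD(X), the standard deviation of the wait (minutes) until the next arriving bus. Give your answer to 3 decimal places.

Per component, A: μ=4.8, E[X²]=23.68; B: μ=9, E[X²]=82.47.
E[X] = 0.666667·4.8 + 0.333333·9 = 6.2.
E[X²] = 0.666667·23.68 + 0.333333·82.47 = 43.2767.
Var(X) = E[X²] − (E[X])² = 43.2767 − 38.44 = 4.83667.
SD(X) = √4.83667 = 2.19924.

2.199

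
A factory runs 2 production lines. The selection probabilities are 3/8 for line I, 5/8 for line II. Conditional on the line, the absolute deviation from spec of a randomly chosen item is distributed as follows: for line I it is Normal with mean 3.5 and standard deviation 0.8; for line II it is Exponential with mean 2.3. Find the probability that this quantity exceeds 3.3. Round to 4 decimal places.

Conditional on each line, P(X > 3.3): I: 0.598706; II: 0.238167.
By total probability, P(X > 3.3) = 0.375·0.598706 + 0.625·0.238167 = 0.373369.

0.3734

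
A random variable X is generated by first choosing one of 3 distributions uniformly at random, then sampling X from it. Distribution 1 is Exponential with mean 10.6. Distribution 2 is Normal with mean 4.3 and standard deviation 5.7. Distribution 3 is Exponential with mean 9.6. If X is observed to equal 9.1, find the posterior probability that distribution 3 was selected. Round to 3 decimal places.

0.312

Likelihoods f(9.1 | ·): 1: 0.0399813; 2: 0.0490961; 3: 0.0403695.
Posterior ∝ prior × likelihood. Numerator for 3: 0.333333·0.0403695 = 0.0134565.
Normalizing constant: 0.333333·0.0399813 + 0.333333·0.0490961 + 0.333333·0.0403695 = 0.043149.
P(3 | observation) = 0.0134565 / 0.043149 = 0.311862.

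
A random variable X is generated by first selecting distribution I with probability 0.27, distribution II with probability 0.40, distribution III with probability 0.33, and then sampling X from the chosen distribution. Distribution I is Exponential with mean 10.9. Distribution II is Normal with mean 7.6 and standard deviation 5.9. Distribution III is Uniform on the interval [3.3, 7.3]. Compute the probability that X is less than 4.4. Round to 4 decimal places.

Conditional on each component, P(X < 4.4): I: 0.332135; II: 0.293781; III: 0.275.
By total probability, P(X < 4.4) = 0.27·0.332135 + 0.4·0.293781 + 0.33·0.275 = 0.297939.

0.2979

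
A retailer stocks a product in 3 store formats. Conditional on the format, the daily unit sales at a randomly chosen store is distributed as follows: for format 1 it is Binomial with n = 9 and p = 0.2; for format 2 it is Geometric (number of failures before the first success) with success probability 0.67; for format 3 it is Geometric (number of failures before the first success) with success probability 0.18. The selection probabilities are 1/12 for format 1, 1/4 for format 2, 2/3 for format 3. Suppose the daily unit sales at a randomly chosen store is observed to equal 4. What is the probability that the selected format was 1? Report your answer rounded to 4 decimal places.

Likelihoods P(X=4 | ·): 1: 0.0660603; 2: 0.00794567; 3: 0.0813819.
Posterior ∝ prior × likelihood. Numerator for 1: 0.0833333·0.0660603 = 0.00550502.
Normalizing constant: 0.0833333·0.0660603 + 0.25·0.00794567 + 0.666667·0.0813819 = 0.0617461.
P(1 | observation) = 0.00550502 / 0.0617461 = 0.0891559.

0.0892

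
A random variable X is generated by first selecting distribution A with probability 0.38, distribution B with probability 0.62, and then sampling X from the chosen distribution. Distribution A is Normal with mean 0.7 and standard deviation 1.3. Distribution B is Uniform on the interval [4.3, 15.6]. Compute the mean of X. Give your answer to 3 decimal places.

6.435

Component means — A: 0.7; B: 9.95.
E[X] = 0.38·0.7 + 0.62·9.95 = 6.435.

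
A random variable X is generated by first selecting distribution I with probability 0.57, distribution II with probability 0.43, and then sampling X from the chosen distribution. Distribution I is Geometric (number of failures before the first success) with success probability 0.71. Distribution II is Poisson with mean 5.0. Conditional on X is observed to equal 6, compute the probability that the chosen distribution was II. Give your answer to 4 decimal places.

Likelihoods P(X=6 | ·): I: 0.000422325; II: 0.146223.
Posterior ∝ prior × likelihood. Numerator for II: 0.43·0.146223 = 0.0628758.
Normalizing constant: 0.57·0.000422325 + 0.43·0.146223 = 0.0631165.
P(II | observation) = 0.0628758 / 0.0631165 = 0.996186.

0.9962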